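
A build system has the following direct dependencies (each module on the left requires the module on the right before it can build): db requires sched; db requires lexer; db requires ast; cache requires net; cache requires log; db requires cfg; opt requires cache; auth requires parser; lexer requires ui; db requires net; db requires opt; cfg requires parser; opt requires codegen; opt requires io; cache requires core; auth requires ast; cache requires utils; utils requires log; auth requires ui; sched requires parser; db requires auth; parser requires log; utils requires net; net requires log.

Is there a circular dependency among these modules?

No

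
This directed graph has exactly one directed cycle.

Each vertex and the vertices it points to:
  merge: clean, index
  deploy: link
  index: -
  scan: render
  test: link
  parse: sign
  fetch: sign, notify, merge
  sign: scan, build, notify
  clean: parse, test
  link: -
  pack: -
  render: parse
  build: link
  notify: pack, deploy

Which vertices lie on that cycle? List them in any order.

scan, sign, parse, render

DFS with gray/black marking from sign:
sign gray
  scan gray
    render gray
      parse gray
        parse→sign: sign is gray → back edge
Back edge closes the cycle sign → scan → render → parse → sign; its vertices are {scan, sign, parse, render}.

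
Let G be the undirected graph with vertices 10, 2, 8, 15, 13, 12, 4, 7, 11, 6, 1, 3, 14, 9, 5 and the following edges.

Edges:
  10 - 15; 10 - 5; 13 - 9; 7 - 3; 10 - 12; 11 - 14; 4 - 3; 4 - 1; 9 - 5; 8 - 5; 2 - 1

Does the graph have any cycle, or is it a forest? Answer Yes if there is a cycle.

DFS, tracking each vertex's parent; an edge to a visited non-parent vertex closes a cycle.
Start from 11:
visit 11 (parent –)
  visit 14 (parent 11)
    14–11: parent, skip
visit 10 (parent –)
  visit 5 (parent 10)
    visit 9 (parent 5)
      visit 13 (parent 9)
        13–9: parent, skip
      9–5: parent, skip
    5–10: parent, skip
    visit 8 (parent 5)
      8–5: parent, skip
  visit 12 (parent 10)
    12–10: parent, skip
  visit 15 (parent 10)
    15–10: parent, skip
visit 2 (parent –)
  visit 1 (parent 2)
    1–2: parent, skip
    visit 4 (parent 1)
      4–1: parent, skip
      visit 3 (parent 4)
        3–4: parent, skip
        visit 7 (parent 3)
          7–3: parent, skip
visit 6 (parent –)
No non-parent visited neighbor found — the graph is a forest.

No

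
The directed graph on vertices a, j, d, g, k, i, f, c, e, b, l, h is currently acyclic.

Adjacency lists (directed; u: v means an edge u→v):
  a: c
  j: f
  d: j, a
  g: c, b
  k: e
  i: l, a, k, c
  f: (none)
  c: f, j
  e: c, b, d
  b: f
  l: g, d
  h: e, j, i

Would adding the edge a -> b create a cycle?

No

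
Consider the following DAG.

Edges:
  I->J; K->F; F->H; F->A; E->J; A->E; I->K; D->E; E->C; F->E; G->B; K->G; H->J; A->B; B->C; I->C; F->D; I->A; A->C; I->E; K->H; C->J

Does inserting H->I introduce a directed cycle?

Yes

Adding H→I creates a cycle iff I can already reach H.
Path from I: I → K → H.
So I → … → H → I is a cycle.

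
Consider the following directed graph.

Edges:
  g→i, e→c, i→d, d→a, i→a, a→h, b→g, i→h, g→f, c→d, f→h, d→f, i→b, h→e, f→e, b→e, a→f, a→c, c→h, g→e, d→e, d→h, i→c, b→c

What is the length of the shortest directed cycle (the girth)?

3

For each vertex v, BFS finds the shortest path from v back to v.
The shortest such closed walk is i → b → g → i, length 3.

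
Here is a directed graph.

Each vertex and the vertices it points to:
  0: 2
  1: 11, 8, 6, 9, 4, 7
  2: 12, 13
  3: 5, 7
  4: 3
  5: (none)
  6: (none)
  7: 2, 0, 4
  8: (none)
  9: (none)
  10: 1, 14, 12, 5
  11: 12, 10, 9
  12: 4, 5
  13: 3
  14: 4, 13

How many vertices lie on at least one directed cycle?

A vertex is on a directed cycle iff it belongs to a strongly connected component of size ≥ 2 (or has a self-loop).
The vertices on cycles are {0, 1, 2, 3, 4, 7, 10, 11, 12, 13} — 10 in total.

10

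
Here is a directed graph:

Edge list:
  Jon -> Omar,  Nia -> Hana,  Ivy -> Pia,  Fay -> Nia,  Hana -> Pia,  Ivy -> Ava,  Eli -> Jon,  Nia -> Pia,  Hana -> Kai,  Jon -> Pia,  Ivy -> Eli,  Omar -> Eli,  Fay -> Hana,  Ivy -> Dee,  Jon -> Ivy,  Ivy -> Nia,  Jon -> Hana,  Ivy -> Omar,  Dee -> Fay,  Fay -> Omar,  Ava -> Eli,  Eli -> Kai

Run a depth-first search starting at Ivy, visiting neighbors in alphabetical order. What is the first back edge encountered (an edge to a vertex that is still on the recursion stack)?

Jon->Ivy

DFS from Ivy (visiting neighbors in alphabetical order); mark gray on enter, black on exit:
Ivy gray
  Ava gray
    Eli gray
      Jon gray
        Hana gray
          Kai gray
          Kai black
          Pia gray
          Pia black
        Hana black
        Jon→Ivy: Ivy is gray → back edge
First back edge: Jon → Ivy.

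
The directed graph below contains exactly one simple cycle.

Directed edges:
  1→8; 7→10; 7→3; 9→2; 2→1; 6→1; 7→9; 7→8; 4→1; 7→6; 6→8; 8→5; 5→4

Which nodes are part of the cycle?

1, 4, 5, 8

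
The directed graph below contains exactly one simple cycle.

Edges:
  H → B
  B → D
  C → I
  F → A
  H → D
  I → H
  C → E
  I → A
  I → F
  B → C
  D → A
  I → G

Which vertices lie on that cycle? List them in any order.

B, C, H, I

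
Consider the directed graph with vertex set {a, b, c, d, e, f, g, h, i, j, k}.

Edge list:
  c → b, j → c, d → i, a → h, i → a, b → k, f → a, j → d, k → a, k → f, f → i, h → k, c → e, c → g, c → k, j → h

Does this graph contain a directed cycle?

DFS with white/gray/black marking, starting from j:
j gray
  d gray
    i gray
      a gray
        h gray
          k gray
            k→a: a is gray → back edge
Back edge found, so a cycle exists: a → h → k → a.

Yes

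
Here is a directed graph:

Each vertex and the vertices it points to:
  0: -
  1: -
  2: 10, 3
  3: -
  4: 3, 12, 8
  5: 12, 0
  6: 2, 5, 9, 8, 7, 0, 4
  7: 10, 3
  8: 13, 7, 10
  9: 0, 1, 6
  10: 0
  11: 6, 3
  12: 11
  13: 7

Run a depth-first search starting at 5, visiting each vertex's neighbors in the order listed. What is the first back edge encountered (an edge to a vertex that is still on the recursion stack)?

6→5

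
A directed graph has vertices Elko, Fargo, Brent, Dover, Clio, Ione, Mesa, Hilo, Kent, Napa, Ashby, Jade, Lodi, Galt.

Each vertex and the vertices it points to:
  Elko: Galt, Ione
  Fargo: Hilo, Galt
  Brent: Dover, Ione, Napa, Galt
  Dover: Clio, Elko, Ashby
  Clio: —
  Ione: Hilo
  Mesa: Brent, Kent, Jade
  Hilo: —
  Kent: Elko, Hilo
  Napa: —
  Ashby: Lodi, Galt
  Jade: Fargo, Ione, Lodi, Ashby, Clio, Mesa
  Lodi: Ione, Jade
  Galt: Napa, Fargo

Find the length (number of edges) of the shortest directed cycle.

2

For each vertex v, BFS finds the shortest path from v back to v.
The shortest such closed walk is Mesa → Jade → Mesa, length 2.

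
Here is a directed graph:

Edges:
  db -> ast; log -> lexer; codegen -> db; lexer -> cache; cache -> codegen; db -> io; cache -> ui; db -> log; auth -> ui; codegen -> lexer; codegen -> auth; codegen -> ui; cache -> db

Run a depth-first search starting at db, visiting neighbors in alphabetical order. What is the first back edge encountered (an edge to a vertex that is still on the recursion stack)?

codegen->db

DFS from db (visiting neighbors in alphabetical order); mark gray on enter, black on exit:
db gray
  ast gray
  ast black
  io gray
  io black
  log gray
    lexer gray
      cache gray
        codegen gray
          auth gray
            ui gray
            ui black
          auth black
          codegen→db: db is gray → back edge
First back edge: codegen → db.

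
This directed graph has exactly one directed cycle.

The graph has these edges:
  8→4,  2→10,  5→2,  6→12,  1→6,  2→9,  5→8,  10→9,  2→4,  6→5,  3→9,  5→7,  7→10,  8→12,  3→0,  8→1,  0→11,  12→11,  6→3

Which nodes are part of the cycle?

DFS with gray/black marking from 1:
1 gray
  6 gray
    12 gray
      11 gray
      11 black
    12 black
    5 gray
      8 gray
        4 gray
        4 black
        8→1: 1 is gray → back edge
Back edge closes the cycle 1 → 6 → 5 → 8 → 1; its vertices are {1, 5, 6, 8}.

1, 5, 6, 8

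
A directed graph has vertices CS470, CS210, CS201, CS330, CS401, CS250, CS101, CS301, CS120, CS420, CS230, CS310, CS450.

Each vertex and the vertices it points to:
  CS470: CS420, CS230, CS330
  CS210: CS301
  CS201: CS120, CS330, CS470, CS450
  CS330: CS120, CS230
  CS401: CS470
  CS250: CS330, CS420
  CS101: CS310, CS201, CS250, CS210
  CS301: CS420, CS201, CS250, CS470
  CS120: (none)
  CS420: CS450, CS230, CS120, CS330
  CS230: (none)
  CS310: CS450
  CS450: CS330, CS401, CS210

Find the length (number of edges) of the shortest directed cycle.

For each vertex v, BFS finds the shortest path from v back to v.
The shortest such closed walk is CS210 → CS301 → CS420 → CS450 → CS210, length 4.

4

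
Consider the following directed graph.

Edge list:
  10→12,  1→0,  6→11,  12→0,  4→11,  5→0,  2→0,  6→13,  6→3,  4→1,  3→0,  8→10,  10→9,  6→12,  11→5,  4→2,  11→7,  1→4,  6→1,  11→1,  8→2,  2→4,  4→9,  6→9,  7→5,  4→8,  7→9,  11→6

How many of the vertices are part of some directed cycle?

6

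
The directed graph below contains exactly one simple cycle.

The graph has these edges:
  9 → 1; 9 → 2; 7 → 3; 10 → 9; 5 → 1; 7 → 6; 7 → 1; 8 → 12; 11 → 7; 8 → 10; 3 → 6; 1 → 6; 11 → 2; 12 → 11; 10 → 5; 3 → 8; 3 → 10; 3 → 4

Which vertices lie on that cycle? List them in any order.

DFS with gray/black marking from 3:
3 gray
  4 gray
  4 black
  10 gray
    5 gray
      1 gray
        6 gray
        6 black
      1 black
    5 black
    9 gray
      2 gray
      2 black
      9→1: 1 black — skip
    9 black
  10 black
  3→6: 6 black — skip
  8 gray
    8→10: 10 black — skip
    12 gray
      11 gray
        11→2: 2 black — skip
        7 gray
          7→6: 6 black — skip
          7→3: 3 is gray → back edge
Back edge closes the cycle 3 → 8 → 12 → 11 → 7 → 3; its vertices are {3, 7, 8, 11, 12}.

3, 7, 8, 11, 12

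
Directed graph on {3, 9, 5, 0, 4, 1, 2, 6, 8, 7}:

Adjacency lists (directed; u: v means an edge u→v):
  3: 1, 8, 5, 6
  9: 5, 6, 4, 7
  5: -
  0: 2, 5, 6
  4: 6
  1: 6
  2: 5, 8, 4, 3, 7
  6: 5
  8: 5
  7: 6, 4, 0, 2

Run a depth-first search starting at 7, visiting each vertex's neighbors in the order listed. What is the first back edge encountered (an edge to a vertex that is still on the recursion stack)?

2→7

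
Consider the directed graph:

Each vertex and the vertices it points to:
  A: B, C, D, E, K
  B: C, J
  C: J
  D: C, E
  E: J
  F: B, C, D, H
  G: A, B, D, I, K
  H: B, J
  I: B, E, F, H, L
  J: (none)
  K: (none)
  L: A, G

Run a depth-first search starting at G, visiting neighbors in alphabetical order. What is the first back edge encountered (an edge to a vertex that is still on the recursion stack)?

L->G

DFS from G (visiting neighbors in alphabetical order); mark gray on enter, black on exit:
G gray
  A gray
    B gray
      C gray
        J gray
        J black
      C black
      B→J: J black — skip
    B black
    A→C: C black — skip
    D gray
      D→C: C black — skip
      E gray
        E→J: J black — skip
      E black
    D black
    A→E: E black — skip
    K gray
    K black
  A black
  G→B: B black — skip
  G→D: D black — skip
  I gray
    I→B: B black — skip
    I→E: E black — skip
    F gray
      F→B: B black — skip
      F→C: C black — skip
      F→D: D black — skip
      H gray
        H→B: B black — skip
        H→J: J black — skip
      H black
    F black
    I→H: H black — skip
    L gray
      L→A: A black — skip
      L→G: G is gray → back edge
First back edge: L → G.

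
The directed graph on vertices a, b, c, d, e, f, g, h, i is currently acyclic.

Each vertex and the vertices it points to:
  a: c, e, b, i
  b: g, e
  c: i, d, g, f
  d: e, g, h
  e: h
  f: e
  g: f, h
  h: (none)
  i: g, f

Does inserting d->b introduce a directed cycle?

Adding d→b creates a cycle iff b can already reach d.
Explore from b: no path reaches d. The graph stays acyclic.

No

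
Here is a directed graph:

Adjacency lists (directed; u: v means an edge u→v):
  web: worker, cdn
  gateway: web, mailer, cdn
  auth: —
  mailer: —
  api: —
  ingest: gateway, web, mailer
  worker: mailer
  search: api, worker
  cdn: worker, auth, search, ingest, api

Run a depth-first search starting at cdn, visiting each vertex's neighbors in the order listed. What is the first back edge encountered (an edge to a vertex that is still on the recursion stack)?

DFS from cdn (visiting each vertex's neighbors in the order listed); mark gray on enter, black on exit:
cdn gray
  worker gray
    mailer gray
    mailer black
  worker black
  auth gray
  auth black
  search gray
    api gray
    api black
    search→worker: worker black — skip
  search black
  ingest gray
    gateway gray
      web gray
        web→worker: worker black — skip
        web→cdn: cdn is gray → back edge
First back edge: web → cdn.

web→cdn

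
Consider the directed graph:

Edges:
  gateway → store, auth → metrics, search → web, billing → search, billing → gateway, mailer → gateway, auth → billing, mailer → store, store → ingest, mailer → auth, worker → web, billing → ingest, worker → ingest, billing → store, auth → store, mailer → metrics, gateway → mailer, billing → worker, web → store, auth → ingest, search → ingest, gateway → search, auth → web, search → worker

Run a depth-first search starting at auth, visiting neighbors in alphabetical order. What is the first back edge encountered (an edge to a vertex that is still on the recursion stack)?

DFS from auth (visiting neighbors in alphabetical order); mark gray on enter, black on exit:
auth gray
  billing gray
    gateway gray
      mailer gray
        mailer→auth: auth is gray → back edge
First back edge: mailer → auth.

mailer→auth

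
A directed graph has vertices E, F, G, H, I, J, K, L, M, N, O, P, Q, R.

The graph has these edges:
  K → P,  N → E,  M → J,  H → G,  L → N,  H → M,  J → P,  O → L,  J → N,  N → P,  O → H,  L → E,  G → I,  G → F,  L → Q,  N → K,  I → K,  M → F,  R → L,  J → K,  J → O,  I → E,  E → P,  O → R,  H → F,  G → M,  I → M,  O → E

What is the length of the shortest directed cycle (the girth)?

4

For each vertex v, BFS finds the shortest path from v back to v.
The shortest such closed walk is O → H → M → J → O, length 4.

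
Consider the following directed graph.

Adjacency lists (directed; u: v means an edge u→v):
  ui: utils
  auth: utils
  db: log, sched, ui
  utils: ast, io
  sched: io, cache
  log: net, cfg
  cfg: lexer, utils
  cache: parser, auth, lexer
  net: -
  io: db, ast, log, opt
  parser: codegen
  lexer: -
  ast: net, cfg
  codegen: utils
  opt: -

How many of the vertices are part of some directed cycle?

A vertex is on a directed cycle iff it belongs to a strongly connected component of size ≥ 2 (or has a self-loop).
The vertices on cycles are {db, io, ui, ast, cfg, log, auth, cache, sched, utils, parser, codegen} — 12 in total.

12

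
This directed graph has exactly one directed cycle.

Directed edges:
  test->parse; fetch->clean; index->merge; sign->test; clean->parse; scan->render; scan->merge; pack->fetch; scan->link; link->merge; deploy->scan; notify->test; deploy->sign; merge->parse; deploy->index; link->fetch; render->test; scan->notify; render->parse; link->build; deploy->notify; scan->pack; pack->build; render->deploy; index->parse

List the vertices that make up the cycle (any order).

scan, deploy, render

DFS with gray/black marking from deploy:
deploy gray
  notify gray
    test gray
      parse gray
      parse black
    test black
  notify black
  scan gray
    render gray
      render→deploy: deploy is gray → back edge
Back edge closes the cycle deploy → scan → render → deploy; its vertices are {scan, deploy, render}.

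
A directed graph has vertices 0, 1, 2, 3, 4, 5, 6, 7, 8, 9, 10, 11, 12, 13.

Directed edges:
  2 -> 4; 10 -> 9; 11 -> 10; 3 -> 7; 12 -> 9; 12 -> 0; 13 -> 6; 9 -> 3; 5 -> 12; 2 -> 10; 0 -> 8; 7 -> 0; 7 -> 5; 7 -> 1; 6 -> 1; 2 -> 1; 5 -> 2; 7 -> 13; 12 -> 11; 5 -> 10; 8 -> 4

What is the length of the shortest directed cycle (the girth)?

For each vertex v, BFS finds the shortest path from v back to v.
The shortest such closed walk is 3 → 7 → 5 → 12 → 9 → 3, length 5.

5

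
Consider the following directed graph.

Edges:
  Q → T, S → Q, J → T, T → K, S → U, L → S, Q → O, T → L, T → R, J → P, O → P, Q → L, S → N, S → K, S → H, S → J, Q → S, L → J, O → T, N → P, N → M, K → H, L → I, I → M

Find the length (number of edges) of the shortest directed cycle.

2

For each vertex v, BFS finds the shortest path from v back to v.
The shortest such closed walk is S → Q → S, length 2.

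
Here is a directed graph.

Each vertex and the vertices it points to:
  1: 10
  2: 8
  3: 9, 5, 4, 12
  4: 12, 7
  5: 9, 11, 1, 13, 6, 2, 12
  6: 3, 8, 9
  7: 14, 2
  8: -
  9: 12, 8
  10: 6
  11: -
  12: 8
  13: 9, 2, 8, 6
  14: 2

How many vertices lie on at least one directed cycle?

A vertex is on a directed cycle iff it belongs to a strongly connected component of size ≥ 2 (or has a self-loop).
The vertices on cycles are {1, 3, 5, 6, 10, 13} — 6 in total.

6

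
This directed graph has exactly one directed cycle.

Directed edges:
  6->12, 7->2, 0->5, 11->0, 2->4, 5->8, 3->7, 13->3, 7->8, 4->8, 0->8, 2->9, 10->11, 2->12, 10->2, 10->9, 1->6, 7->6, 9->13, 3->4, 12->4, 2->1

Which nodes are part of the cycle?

2, 3, 7, 9, 13

DFS with gray/black marking from 2:
2 gray
  9 gray
    13 gray
      3 gray
        4 gray
          8 gray
          8 black
        4 black
        7 gray
          7→2: 2 is gray → back edge
Back edge closes the cycle 2 → 9 → 13 → 3 → 7 → 2; its vertices are {2, 3, 7, 9, 13}.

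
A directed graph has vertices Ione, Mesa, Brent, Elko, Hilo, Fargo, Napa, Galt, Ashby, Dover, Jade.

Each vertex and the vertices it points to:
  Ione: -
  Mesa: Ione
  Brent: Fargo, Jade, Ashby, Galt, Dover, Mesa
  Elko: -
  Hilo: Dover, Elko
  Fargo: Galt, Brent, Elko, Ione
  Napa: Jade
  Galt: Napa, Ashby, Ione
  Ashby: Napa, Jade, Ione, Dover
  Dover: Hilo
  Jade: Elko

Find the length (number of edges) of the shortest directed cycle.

For each vertex v, BFS finds the shortest path from v back to v.
The shortest such closed walk is Brent → Fargo → Brent, length 2.

2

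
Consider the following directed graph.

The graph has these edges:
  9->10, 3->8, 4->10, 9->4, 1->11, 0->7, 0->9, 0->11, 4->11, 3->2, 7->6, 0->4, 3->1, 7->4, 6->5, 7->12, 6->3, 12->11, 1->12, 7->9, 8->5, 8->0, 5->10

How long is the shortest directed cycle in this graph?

For each vertex v, BFS finds the shortest path from v back to v.
The shortest such closed walk is 3 → 8 → 0 → 7 → 6 → 3, length 5.

5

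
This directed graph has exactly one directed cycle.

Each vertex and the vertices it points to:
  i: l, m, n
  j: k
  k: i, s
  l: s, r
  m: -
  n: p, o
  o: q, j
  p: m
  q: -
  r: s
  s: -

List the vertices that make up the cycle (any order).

DFS with gray/black marking from k:
k gray
  i gray
    l gray
      s gray
      s black
      r gray
        r→s: s black — skip
      r black
    l black
    m gray
    m black
    n gray
      p gray
        p→m: m black — skip
      p black
      o gray
        q gray
        q black
        j gray
          j→k: k is gray → back edge
Back edge closes the cycle k → i → n → o → j → k; its vertices are {i, j, k, n, o}.

i, j, k, n, o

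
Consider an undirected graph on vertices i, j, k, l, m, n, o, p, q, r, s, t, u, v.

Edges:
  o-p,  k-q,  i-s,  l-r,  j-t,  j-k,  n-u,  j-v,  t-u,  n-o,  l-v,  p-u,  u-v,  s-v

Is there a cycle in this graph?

Yes

DFS, tracking each vertex's parent; an edge to a visited non-parent vertex closes a cycle.
Start from n:
visit n (parent –)
  visit o (parent n)
    o–n: parent, skip
    visit p (parent o)
      visit u (parent p)
        u–n: n visited and ≠ parent → cycle
Cycle: n – o – p – u – n.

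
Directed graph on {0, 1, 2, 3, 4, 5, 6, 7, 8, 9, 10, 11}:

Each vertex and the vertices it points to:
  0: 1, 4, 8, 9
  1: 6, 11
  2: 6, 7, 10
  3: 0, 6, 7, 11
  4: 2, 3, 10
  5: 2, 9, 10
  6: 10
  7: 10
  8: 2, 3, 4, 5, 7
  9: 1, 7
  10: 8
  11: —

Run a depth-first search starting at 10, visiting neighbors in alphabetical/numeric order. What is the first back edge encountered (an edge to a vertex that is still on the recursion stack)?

6->10

DFS from 10 (visiting neighbors in alphabetical/numeric order); mark gray on enter, black on exit:
10 gray
  8 gray
    2 gray
      6 gray
        6→10: 10 is gray → back edge
First back edge: 6 → 10.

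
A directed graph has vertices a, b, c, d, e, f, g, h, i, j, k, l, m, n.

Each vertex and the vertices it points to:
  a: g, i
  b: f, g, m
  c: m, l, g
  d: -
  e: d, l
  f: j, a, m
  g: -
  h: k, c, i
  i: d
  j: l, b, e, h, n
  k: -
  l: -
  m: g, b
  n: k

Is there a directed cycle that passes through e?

No

e lies on a cycle iff there is a path from e back to itself.
Exploring from e, it never reaches itself; equivalently, its strongly connected component is a singleton.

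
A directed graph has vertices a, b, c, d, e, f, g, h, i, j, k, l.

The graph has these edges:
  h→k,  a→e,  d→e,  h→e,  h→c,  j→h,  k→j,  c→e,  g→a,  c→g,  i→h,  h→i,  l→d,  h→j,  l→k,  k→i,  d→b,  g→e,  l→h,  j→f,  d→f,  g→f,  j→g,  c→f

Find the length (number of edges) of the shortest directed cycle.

For each vertex v, BFS finds the shortest path from v back to v.
The shortest such closed walk is h → i → h, length 2.

2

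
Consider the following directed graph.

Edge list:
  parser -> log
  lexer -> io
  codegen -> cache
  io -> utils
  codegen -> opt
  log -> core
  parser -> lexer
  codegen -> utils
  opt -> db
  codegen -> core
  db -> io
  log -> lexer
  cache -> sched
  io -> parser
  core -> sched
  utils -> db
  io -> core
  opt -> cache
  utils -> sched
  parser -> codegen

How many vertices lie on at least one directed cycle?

8

A vertex is on a directed cycle iff it belongs to a strongly connected component of size ≥ 2 (or has a self-loop).
The vertices on cycles are {db, io, log, opt, lexer, utils, parser, codegen} — 8 in total.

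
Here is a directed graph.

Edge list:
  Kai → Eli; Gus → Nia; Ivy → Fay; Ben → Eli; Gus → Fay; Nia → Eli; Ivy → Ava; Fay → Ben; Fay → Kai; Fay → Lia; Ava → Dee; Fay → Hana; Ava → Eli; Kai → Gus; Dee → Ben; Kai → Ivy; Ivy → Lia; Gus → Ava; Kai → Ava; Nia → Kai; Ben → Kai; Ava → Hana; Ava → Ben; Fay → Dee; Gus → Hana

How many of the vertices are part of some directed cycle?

8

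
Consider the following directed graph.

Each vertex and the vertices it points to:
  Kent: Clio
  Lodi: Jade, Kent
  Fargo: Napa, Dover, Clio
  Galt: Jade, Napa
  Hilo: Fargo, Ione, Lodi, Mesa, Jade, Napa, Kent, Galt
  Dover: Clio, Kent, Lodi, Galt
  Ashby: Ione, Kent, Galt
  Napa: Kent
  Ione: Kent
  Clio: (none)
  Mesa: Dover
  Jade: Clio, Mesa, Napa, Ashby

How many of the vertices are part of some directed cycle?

6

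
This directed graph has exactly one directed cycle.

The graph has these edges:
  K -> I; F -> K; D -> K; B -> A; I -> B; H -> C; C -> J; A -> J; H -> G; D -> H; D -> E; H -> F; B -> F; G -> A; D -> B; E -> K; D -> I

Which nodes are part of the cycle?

B, F, I, K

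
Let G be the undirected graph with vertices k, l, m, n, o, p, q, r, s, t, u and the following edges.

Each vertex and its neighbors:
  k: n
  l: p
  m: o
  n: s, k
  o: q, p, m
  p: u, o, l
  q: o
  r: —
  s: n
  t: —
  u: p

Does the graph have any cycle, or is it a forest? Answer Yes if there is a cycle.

No

DFS, tracking each vertex's parent; an edge to a visited non-parent vertex closes a cycle.
Start from m:
visit m (parent –)
  visit o (parent m)
    visit q (parent o)
      q–o: parent, skip
    visit p (parent o)
      visit u (parent p)
        u–p: parent, skip
      p–o: parent, skip
      visit l (parent p)
        l–p: parent, skip
    o–m: parent, skip
visit k (parent –)
  visit n (parent k)
    visit s (parent n)
      s–n: parent, skip
    n–k: parent, skip
visit r (parent –)
visit t (parent –)
No non-parent visited neighbor found — the graph is a forest.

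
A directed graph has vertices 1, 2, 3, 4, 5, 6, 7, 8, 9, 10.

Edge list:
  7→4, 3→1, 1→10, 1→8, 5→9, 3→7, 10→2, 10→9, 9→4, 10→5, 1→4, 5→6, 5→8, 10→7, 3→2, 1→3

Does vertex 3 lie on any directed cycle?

3 is on a cycle iff 3 can reach itself via ≥1 edge.
3 → 1 → 3 — yes.

Yes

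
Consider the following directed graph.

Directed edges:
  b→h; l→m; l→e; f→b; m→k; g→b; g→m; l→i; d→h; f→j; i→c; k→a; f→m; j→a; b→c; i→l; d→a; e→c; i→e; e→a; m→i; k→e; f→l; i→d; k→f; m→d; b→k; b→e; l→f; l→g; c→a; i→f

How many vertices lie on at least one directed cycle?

A vertex is on a directed cycle iff it belongs to a strongly connected component of size ≥ 2 (or has a self-loop).
The vertices on cycles are {b, f, g, i, k, l, m} — 7 in total.

7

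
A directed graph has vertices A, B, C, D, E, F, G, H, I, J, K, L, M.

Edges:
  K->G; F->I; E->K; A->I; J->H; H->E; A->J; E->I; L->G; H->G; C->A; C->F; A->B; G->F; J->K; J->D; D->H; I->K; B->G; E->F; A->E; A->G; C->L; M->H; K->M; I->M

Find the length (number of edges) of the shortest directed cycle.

For each vertex v, BFS finds the shortest path from v back to v.
The shortest such closed walk is I → K → G → F → I, length 4.

4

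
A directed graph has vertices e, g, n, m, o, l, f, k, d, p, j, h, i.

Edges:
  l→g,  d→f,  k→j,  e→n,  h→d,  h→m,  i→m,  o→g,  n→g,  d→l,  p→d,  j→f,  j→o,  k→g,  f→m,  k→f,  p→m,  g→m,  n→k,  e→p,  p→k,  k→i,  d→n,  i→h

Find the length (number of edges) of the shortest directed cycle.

For each vertex v, BFS finds the shortest path from v back to v.
The shortest such closed walk is d → n → k → i → h → d, length 5.

5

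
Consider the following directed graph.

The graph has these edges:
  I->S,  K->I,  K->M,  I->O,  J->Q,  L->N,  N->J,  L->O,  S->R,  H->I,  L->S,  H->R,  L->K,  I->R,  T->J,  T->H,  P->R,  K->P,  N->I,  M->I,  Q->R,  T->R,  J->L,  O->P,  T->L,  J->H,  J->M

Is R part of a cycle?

R lies on a cycle iff there is a path from R back to itself.
Exploring from R, it never reaches itself; equivalently, its strongly connected component is a singleton.

No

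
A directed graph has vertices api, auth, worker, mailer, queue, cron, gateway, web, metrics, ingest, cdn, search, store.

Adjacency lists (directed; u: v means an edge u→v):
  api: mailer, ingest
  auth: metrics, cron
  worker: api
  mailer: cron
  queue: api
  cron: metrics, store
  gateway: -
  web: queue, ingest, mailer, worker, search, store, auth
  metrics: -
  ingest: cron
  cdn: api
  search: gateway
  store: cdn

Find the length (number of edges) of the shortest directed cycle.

5

For each vertex v, BFS finds the shortest path from v back to v.
The shortest such closed walk is ingest → cron → store → cdn → api → ingest, length 5.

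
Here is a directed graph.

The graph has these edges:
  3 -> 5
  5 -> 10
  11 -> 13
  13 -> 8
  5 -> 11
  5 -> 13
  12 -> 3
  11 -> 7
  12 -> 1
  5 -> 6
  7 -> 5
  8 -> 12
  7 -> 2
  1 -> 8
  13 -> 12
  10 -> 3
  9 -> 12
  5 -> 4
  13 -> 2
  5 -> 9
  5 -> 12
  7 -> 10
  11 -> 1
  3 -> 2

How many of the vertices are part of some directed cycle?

10

A vertex is on a directed cycle iff it belongs to a strongly connected component of size ≥ 2 (or has a self-loop).
The vertices on cycles are {1, 3, 5, 7, 8, 9, 10, 11, 12, 13} — 10 in total.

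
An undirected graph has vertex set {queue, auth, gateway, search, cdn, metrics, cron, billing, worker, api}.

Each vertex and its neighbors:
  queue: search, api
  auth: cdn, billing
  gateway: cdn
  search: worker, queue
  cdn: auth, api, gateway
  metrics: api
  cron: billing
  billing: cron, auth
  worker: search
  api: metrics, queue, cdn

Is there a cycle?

DFS, tracking each vertex's parent; an edge to a visited non-parent vertex closes a cycle.
Start from api:
visit api (parent –)
  visit metrics (parent api)
    metrics–api: parent, skip
  visit queue (parent api)
    visit search (parent queue)
      visit worker (parent search)
        worker–search: parent, skip
      search–queue: parent, skip
    queue–api: parent, skip
  visit cdn (parent api)
    visit auth (parent cdn)
      auth–cdn: parent, skip
      visit billing (parent auth)
        visit cron (parent billing)
          cron–billing: parent, skip
        billing–auth: parent, skip
    cdn–api: parent, skip
    visit gateway (parent cdn)
      gateway–cdn: parent, skip
No non-parent visited neighbor found — the graph is a forest.

No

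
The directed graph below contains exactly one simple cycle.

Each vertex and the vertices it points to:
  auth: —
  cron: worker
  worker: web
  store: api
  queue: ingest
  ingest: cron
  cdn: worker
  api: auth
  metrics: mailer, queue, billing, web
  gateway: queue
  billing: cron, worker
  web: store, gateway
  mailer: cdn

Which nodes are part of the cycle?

DFS with gray/black marking from web:
web gray
  store gray
    api gray
      auth gray
      auth black
    api black
  store black
  gateway gray
    queue gray
      ingest gray
        cron gray
          worker gray
            worker→web: web is gray → back edge
Back edge closes the cycle web → gateway → queue → ingest → cron → worker → web; its vertices are {web, cron, queue, ingest, worker, gateway}.

web, cron, queue, ingest, worker, gateway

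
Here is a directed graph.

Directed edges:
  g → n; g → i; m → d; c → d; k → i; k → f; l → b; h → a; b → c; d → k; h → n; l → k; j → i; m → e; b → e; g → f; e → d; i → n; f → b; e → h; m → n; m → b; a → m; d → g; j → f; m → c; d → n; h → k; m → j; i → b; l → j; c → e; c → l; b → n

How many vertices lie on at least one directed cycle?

13

A vertex is on a directed cycle iff it belongs to a strongly connected component of size ≥ 2 (or has a self-loop).
The vertices on cycles are {a, b, c, d, e, f, g, h, i, j, k, l, m} — 13 in total.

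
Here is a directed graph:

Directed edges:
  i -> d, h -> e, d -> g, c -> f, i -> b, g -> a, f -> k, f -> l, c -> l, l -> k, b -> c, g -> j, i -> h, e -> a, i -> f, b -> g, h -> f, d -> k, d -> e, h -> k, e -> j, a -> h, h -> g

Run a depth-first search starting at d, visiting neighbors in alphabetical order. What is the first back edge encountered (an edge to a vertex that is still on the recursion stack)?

h→e

DFS from d (visiting neighbors in alphabetical order); mark gray on enter, black on exit:
d gray
  e gray
    a gray
      h gray
        h→e: e is gray → back edge
First back edge: h → e.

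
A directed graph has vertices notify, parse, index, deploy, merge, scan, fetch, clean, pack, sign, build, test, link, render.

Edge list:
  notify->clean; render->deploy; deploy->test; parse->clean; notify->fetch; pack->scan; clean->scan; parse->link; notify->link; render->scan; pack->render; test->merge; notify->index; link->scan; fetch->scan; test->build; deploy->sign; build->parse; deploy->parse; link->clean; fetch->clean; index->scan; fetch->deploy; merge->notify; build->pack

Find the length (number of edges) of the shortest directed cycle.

For each vertex v, BFS finds the shortest path from v back to v.
The shortest such closed walk is deploy → test → build → pack → render → deploy, length 5.

5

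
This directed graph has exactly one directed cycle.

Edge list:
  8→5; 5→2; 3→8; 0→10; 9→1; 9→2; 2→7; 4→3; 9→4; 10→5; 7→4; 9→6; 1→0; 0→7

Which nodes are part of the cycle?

2, 3, 4, 5, 7, 8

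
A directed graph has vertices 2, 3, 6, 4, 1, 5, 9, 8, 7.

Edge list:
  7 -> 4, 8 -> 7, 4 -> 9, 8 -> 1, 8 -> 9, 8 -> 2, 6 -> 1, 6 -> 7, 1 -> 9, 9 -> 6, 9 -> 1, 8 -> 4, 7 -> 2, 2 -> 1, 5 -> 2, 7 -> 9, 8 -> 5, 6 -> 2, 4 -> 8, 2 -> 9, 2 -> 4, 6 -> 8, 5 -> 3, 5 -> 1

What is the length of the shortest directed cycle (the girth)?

2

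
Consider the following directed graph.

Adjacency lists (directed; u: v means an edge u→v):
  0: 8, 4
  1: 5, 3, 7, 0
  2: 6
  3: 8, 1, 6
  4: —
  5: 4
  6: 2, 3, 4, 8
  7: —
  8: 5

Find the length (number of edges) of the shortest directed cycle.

2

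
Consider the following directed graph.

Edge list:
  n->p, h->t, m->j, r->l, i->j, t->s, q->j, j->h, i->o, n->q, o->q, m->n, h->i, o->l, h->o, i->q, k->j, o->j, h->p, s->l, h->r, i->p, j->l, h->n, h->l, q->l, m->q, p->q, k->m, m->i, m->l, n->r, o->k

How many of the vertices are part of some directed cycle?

9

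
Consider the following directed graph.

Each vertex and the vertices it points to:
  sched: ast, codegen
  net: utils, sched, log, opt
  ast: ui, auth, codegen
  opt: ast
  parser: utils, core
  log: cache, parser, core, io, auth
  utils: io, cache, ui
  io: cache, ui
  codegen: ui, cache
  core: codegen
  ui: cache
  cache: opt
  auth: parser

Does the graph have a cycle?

Yes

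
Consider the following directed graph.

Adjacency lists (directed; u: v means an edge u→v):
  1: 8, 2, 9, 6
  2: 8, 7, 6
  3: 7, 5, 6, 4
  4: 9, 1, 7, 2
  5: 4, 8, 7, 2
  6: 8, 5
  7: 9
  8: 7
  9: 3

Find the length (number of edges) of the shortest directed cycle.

For each vertex v, BFS finds the shortest path from v back to v.
The shortest such closed walk is 4 → 9 → 3 → 4, length 3.

3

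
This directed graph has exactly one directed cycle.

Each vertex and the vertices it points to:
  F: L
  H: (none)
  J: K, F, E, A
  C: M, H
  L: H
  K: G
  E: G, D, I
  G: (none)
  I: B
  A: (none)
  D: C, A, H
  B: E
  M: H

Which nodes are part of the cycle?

B, E, I

DFS with gray/black marking from E:
E gray
  G gray
  G black
  D gray
    C gray
      M gray
        H gray
        H black
      M black
      C→H: H black — skip
    C black
    A gray
    A black
    D→H: H black — skip
  D black
  I gray
    B gray
      B→E: E is gray → back edge
Back edge closes the cycle E → I → B → E; its vertices are {B, E, I}.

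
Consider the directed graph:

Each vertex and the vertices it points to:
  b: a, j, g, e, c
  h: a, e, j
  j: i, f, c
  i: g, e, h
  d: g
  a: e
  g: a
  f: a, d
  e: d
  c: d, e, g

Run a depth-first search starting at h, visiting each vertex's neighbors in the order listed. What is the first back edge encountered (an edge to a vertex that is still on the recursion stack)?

g→a

DFS from h (visiting each vertex's neighbors in the order listed); mark gray on enter, black on exit:
h gray
  a gray
    e gray
      d gray
        g gray
          g→a: a is gray → back edge
First back edge: g → a.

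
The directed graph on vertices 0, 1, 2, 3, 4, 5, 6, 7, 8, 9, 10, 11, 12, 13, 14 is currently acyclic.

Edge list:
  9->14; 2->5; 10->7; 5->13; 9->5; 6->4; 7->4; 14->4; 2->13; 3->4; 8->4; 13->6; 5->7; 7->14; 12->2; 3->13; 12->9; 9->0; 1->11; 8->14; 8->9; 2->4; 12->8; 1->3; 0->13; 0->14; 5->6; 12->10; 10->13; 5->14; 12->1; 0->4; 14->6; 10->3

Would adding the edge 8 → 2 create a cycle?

No

Adding 8→2 creates a cycle iff 2 can already reach 8.
Explore from 2: no path reaches 8. The graph stays acyclic.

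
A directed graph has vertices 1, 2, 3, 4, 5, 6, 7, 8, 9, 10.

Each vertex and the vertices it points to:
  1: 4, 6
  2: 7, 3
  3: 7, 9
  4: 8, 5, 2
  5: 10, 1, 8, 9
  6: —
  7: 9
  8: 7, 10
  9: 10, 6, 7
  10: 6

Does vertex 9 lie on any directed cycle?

9 is on a cycle iff 9 can reach itself via ≥1 edge.
9 → 7 → 9 — yes.

Yes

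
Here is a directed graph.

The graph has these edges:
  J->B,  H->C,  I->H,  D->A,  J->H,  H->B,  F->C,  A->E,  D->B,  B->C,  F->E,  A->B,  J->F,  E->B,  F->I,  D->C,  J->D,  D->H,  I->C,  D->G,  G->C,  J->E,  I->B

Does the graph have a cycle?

No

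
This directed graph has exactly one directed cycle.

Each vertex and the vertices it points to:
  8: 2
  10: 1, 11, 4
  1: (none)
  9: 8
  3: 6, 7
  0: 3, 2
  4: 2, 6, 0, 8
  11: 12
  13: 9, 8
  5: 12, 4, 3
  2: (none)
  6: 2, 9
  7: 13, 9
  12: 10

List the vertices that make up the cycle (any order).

DFS with gray/black marking from 12:
12 gray
  10 gray
    1 gray
    1 black
    11 gray
      11→12: 12 is gray → back edge
Back edge closes the cycle 12 → 10 → 11 → 12; its vertices are {10, 11, 12}.

10, 11, 12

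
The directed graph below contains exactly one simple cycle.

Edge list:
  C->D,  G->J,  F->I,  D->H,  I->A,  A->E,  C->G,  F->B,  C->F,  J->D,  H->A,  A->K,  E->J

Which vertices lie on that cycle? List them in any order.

A, D, E, H, J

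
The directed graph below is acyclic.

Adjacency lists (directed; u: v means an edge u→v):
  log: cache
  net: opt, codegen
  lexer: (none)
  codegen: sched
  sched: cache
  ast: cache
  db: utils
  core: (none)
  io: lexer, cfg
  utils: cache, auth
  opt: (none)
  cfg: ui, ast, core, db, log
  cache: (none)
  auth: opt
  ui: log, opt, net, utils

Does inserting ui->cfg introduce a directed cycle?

Yes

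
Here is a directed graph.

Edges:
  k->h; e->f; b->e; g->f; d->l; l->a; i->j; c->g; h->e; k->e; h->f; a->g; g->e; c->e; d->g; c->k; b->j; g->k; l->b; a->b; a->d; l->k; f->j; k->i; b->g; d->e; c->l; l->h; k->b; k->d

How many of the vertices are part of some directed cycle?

A vertex is on a directed cycle iff it belongs to a strongly connected component of size ≥ 2 (or has a self-loop).
The vertices on cycles are {a, b, d, g, k, l} — 6 in total.

6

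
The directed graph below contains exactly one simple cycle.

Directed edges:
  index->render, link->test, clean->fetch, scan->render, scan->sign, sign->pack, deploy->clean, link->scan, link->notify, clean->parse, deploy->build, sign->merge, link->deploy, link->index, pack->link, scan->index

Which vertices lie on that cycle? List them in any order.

link, pack, scan, sign

DFS with gray/black marking from link:
link gray
  notify gray
  notify black
  test gray
  test black
  deploy gray
    clean gray
      fetch gray
      fetch black
      parse gray
      parse black
    clean black
    build gray
    build black
  deploy black
  scan gray
    index gray
      render gray
      render black
    index black
    scan→render: render black — skip
    sign gray
      pack gray
        pack→link: link is gray → back edge
Back edge closes the cycle link → scan → sign → pack → link; its vertices are {link, pack, scan, sign}.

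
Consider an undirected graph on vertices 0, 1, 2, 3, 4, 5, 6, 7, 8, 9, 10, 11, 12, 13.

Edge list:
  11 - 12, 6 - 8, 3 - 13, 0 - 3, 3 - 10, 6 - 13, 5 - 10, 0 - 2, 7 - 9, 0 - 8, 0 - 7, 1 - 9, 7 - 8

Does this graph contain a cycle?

Yes

DFS, tracking each vertex's parent; an edge to a visited non-parent vertex closes a cycle.
Start from 10:
visit 10 (parent –)
  visit 5 (parent 10)
    5–10: parent, skip
  visit 3 (parent 10)
    visit 0 (parent 3)
      visit 2 (parent 0)
        2–0: parent, skip
      0–3: parent, skip
      visit 8 (parent 0)
        visit 6 (parent 8)
          visit 13 (parent 6)
            13–6: parent, skip
            13–3: 3 visited and ≠ parent → cycle
Cycle: 3 – 0 – 8 – 6 – 13 – 3.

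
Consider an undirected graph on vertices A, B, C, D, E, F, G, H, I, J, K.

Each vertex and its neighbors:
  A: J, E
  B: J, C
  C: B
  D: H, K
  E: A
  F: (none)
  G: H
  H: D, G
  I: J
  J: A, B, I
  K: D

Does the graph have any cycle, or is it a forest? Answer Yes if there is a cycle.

No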